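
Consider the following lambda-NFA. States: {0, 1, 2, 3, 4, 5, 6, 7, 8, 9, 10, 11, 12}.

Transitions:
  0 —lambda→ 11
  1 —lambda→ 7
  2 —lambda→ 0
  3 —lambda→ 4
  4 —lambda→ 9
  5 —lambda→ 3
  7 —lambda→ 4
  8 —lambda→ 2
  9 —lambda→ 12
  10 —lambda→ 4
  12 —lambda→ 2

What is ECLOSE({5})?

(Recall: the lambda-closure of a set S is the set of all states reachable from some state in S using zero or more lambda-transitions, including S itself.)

{0, 2, 3, 4, 5, 9, 11, 12}

Start with {5}.
From 5 via lambda: add 3.
From 3 via lambda: add 4.
From 4 via lambda: add 9.
From 9 via lambda: add 12.
From 12 via lambda: add 2.
From 2 via lambda: add 0.
From 0 via lambda: add 11.
No new states can be added; the closed set is {0, 2, 3, 4, 5, 9, 11, 12}.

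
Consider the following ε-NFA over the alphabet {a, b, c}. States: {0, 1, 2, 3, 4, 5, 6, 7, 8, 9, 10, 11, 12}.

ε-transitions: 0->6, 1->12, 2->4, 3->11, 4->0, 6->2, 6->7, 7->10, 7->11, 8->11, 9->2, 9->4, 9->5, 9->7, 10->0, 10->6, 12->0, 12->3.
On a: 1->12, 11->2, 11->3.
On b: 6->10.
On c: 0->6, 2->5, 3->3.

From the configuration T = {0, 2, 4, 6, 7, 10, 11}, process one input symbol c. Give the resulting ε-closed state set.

{0, 2, 4, 5, 6, 7, 10, 11}

0 on c → {6}.
2 on c → {5}.
No c-transition from 4, 6, 7, 10, 11.
Union after reading c: {5, 6}.
Now take the ε-closure:
From 6 via ε: add 2, 7.
From 2 via ε: add 4.
From 7 via ε: add 10, 11.
From 4 via ε: add 0.
No new states can be added; the closed set is {0, 2, 4, 5, 6, 7, 10, 11}.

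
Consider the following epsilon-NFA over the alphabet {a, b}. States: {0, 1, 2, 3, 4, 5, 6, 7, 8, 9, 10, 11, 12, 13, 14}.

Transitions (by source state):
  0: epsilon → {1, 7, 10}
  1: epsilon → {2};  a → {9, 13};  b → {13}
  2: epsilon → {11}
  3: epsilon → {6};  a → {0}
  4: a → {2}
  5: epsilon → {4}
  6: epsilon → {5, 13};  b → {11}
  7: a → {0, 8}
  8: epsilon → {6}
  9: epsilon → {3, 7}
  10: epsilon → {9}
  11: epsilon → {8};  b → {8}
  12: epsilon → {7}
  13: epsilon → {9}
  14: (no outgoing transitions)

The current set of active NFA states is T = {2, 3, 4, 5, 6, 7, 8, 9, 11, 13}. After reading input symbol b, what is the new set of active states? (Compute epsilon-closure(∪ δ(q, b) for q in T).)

{3, 4, 5, 6, 7, 8, 9, 11, 13}

6 on b → {11}.
11 on b → {8}.
No b-transition from 2, 3, 4, 5, 7, 8, 9, 13.
Union after reading b: {8, 11}.
Now take the epsilon-closure:
From 8 via epsilon: add 6.
From 6 via epsilon: add 5, 13.
From 5 via epsilon: add 4.
From 13 via epsilon: add 9.
From 9 via epsilon: add 3, 7.
No new states can be added; the closed set is {3, 4, 5, 6, 7, 8, 9, 11, 13}.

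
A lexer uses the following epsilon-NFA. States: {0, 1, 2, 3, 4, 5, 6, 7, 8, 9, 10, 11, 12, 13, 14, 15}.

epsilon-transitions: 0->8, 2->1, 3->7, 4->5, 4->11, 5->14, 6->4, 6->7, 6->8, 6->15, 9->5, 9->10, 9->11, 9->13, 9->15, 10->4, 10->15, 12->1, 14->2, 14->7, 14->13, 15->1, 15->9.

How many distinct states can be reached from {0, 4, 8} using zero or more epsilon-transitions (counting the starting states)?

10

Start with {0, 4, 8}.
From 4 via epsilon: add 5, 11.
From 5 via epsilon: add 14.
From 14 via epsilon: add 2, 7, 13.
From 2 via epsilon: add 1.
epsilon-closure = {0, 1, 2, 4, 5, 7, 8, 11, 13, 14}, which has 10 states.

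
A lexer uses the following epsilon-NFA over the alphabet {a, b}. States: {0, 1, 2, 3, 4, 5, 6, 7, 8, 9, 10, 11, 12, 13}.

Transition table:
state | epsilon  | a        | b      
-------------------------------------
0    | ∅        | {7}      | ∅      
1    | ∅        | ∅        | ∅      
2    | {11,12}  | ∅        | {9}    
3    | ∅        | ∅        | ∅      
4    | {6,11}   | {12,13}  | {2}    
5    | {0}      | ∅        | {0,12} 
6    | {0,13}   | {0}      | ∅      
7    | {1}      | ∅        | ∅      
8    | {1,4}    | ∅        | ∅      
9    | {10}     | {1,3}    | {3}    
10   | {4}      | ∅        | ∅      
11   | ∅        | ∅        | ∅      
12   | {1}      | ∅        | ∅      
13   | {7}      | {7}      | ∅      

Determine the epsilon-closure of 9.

Start with {9}.
From 9 via epsilon: add 10.
From 10 via epsilon: add 4.
From 4 via epsilon: add 6, 11.
From 6 via epsilon: add 0, 13.
From 13 via epsilon: add 7.
From 7 via epsilon: add 1.
No new states can be added; the closed set is {0, 1, 4, 6, 7, 9, 10, 11, 13}.

{0, 1, 4, 6, 7, 9, 10, 11, 13}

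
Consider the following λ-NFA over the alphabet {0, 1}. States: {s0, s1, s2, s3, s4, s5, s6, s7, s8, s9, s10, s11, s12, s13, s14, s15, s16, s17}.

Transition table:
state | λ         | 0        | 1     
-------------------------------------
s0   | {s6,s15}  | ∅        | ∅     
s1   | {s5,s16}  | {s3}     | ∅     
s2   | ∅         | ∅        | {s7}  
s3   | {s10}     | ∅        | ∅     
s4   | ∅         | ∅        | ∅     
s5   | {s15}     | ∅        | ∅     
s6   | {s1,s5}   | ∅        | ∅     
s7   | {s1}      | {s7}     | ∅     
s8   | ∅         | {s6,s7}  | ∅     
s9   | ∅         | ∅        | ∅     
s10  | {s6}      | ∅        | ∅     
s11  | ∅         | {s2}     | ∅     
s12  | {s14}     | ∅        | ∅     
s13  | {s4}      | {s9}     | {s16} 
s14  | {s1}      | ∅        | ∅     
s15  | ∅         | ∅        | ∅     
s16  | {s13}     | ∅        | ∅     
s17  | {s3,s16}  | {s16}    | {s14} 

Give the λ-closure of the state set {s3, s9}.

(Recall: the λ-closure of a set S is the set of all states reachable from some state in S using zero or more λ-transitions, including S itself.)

{s1, s3, s4, s5, s6, s9, s10, s13, s15, s16}

Start with {s3, s9}.
From s3 via λ: add s10.
From s10 via λ: add s6.
From s6 via λ: add s1, s5.
From s1 via λ: add s16.
From s5 via λ: add s15.
From s16 via λ: add s13.
From s13 via λ: add s4.
No new states can be added; the closed set is {s1, s3, s4, s5, s6, s9, s10, s13, s15, s16}.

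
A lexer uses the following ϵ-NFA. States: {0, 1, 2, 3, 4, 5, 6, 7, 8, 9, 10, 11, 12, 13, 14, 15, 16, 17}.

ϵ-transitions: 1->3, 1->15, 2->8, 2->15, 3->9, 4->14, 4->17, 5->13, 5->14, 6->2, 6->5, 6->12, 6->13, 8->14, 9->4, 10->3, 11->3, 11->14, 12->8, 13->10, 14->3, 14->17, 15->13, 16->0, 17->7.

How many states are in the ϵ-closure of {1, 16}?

Start with {1, 16}.
From 1 via ϵ: add 3, 15.
From 16 via ϵ: add 0.
From 3 via ϵ: add 9.
From 15 via ϵ: add 13.
From 9 via ϵ: add 4.
From 13 via ϵ: add 10.
From 4 via ϵ: add 14, 17.
From 17 via ϵ: add 7.
ϵ-closure = {0, 1, 3, 4, 7, 9, 10, 13, 14, 15, 16, 17}, which has 12 states.

12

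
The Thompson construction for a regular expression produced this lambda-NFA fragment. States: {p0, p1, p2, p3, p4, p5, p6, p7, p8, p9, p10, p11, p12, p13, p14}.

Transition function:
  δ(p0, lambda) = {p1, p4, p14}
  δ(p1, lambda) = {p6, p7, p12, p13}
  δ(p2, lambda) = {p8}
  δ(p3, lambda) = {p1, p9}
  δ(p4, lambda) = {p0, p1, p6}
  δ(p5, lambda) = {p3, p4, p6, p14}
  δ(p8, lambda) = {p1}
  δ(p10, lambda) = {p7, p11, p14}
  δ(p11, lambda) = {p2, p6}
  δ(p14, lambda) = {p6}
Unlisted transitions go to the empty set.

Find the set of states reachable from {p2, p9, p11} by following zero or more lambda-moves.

Start with {p2, p9, p11}.
From p2 via lambda: add p8.
From p11 via lambda: add p6.
From p8 via lambda: add p1.
From p1 via lambda: add p7, p12, p13.
No new states can be added; the closed set is {p1, p2, p6, p7, p8, p9, p11, p12, p13}.

{p1, p2, p6, p7, p8, p9, p11, p12, p13}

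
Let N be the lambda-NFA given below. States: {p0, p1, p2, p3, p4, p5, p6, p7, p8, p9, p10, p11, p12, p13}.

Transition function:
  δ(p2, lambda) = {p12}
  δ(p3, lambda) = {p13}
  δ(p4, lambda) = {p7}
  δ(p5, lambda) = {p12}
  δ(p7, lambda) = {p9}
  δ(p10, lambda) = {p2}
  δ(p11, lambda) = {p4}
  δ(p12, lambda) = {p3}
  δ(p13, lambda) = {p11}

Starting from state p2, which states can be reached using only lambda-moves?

Start with {p2}.
From p2 via lambda: add p12.
From p12 via lambda: add p3.
From p3 via lambda: add p13.
From p13 via lambda: add p11.
From p11 via lambda: add p4.
From p4 via lambda: add p7.
From p7 via lambda: add p9.
No new states can be added; the closed set is {p2, p3, p4, p7, p9, p11, p12, p13}.

{p2, p3, p4, p7, p9, p11, p12, p13}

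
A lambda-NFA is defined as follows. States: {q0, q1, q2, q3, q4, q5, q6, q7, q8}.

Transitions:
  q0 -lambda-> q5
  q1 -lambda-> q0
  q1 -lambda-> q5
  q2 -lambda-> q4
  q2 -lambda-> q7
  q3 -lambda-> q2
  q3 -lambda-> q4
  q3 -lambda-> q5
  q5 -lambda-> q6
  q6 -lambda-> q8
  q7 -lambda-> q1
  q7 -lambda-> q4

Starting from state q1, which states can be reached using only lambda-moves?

{q0, q1, q5, q6, q8}

Start with {q1}.
From q1 via lambda: add q0, q5.
From q5 via lambda: add q6.
From q6 via lambda: add q8.
No new states can be added; the closed set is {q0, q1, q5, q6, q8}.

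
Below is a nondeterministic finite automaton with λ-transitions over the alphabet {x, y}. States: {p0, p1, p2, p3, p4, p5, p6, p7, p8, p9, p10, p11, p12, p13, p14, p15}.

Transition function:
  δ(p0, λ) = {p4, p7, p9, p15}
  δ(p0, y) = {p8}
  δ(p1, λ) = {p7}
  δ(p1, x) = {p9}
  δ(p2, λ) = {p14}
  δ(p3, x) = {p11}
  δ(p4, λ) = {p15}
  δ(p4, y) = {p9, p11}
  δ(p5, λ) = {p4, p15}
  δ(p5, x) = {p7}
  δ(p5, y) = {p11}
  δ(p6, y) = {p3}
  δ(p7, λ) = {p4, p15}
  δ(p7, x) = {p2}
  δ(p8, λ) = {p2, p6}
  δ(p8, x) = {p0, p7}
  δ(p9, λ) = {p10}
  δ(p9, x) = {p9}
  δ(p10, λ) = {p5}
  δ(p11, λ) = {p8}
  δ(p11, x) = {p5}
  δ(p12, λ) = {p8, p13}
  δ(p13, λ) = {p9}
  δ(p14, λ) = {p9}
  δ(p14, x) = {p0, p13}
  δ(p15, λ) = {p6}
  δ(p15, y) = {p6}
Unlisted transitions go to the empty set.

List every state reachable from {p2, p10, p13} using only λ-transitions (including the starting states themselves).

Start with {p2, p10, p13}.
From p2 via λ: add p14.
From p10 via λ: add p5.
From p13 via λ: add p9.
From p5 via λ: add p4, p15.
From p15 via λ: add p6.
No new states can be added; the closed set is {p2, p4, p5, p6, p9, p10, p13, p14, p15}.

{p2, p4, p5, p6, p9, p10, p13, p14, p15}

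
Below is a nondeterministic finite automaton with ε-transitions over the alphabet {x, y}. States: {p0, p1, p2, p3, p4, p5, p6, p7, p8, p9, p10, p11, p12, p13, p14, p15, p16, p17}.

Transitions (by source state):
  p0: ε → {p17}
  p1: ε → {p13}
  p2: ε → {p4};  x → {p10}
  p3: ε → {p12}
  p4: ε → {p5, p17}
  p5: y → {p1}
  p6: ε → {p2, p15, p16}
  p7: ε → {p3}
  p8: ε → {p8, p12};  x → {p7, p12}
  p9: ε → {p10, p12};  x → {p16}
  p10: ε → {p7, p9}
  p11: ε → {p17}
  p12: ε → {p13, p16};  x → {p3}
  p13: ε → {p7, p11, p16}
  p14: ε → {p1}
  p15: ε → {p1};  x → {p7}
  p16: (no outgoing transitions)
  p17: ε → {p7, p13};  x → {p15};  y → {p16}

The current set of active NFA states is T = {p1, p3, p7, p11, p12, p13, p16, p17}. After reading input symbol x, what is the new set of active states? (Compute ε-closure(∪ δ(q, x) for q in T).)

p12 on x → {p3}.
p17 on x → {p15}.
No x-transition from p1, p3, p7, p11, p13, p16.
Union after reading x: {p3, p15}.
Now take the ε-closure:
From p3 via ε: add p12.
From p15 via ε: add p1.
From p1 via ε: add p13.
From p12 via ε: add p16.
From p13 via ε: add p7, p11.
From p11 via ε: add p17.
No new states can be added; the closed set is {p1, p3, p7, p11, p12, p13, p15, p16, p17}.

{p1, p3, p7, p11, p12, p13, p15, p16, p17}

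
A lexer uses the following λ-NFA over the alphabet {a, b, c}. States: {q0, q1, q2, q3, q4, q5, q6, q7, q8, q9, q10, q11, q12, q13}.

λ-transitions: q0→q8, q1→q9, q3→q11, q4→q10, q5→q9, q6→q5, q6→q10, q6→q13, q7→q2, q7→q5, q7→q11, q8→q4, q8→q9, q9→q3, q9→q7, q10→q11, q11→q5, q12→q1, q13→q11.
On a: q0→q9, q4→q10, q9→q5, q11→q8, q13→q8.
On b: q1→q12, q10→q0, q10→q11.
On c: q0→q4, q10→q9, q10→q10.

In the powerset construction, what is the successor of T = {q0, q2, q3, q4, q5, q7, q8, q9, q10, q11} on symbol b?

q10 on b → {q0, q11}.
No b-transition from q0, q2, q3, q4, q5, q7, q8, q9, q11.
Union after reading b: {q0, q11}.
Now take the λ-closure:
From q0 via λ: add q8.
From q11 via λ: add q5.
From q5 via λ: add q9.
From q8 via λ: add q4.
From q4 via λ: add q10.
From q9 via λ: add q3, q7.
From q7 via λ: add q2.
No new states can be added; the closed set is {q0, q2, q3, q4, q5, q7, q8, q9, q10, q11}.

{q0, q2, q3, q4, q5, q7, q8, q9, q10, q11}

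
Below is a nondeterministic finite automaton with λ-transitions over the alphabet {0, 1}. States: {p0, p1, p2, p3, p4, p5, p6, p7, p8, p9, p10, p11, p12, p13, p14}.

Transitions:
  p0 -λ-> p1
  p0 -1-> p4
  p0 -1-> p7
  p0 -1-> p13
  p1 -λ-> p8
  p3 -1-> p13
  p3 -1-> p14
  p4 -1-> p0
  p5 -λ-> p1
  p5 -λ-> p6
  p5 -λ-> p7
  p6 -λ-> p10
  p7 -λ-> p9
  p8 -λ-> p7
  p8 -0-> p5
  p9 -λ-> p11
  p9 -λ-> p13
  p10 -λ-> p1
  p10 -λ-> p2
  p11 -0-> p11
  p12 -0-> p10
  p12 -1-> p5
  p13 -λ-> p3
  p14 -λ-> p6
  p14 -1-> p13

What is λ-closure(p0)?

{p0, p1, p3, p7, p8, p9, p11, p13}

Start with {p0}.
From p0 via λ: add p1.
From p1 via λ: add p8.
From p8 via λ: add p7.
From p7 via λ: add p9.
From p9 via λ: add p11, p13.
From p13 via λ: add p3.
No new states can be added; the closed set is {p0, p1, p3, p7, p8, p9, p11, p13}.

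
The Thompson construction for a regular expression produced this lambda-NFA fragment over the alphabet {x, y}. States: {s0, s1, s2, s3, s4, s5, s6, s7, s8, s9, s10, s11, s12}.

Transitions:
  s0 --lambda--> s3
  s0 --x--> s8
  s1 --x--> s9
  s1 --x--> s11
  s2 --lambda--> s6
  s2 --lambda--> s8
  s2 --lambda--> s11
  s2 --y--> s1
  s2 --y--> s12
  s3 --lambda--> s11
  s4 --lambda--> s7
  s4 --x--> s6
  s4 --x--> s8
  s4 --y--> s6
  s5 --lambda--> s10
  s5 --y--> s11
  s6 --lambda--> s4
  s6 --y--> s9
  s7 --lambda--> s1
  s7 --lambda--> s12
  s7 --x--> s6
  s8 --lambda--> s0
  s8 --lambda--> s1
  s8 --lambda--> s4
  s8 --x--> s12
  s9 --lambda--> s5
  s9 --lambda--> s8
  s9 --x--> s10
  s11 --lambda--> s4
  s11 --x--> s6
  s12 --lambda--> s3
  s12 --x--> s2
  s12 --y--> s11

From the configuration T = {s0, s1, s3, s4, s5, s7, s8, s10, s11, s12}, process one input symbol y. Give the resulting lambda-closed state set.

s4 on y → {s6}.
s5 on y → {s11}.
s12 on y → {s11}.
No y-transition from s0, s1, s3, s7, s8, s10, s11.
Union after reading y: {s6, s11}.
Now take the lambda-closure:
From s6 via lambda: add s4.
From s4 via lambda: add s7.
From s7 via lambda: add s1, s12.
From s12 via lambda: add s3.
No new states can be added; the closed set is {s1, s3, s4, s6, s7, s11, s12}.

{s1, s3, s4, s6, s7, s11, s12}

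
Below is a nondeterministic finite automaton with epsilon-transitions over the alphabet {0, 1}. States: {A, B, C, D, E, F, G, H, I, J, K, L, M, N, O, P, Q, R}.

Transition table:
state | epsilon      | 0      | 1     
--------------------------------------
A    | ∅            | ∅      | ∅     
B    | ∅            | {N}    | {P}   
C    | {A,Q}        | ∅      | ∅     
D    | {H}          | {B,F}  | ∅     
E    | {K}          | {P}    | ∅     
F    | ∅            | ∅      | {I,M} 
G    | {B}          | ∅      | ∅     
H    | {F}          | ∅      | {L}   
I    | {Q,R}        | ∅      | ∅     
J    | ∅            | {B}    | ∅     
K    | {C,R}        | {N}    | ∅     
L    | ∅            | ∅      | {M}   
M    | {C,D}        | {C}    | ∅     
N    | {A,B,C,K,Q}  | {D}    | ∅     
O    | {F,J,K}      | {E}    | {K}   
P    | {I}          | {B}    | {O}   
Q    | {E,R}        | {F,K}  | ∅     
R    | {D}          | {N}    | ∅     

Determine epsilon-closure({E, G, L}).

{A, B, C, D, E, F, G, H, K, L, Q, R}

Start with {E, G, L}.
From E via epsilon: add K.
From G via epsilon: add B.
From K via epsilon: add C, R.
From C via epsilon: add A, Q.
From R via epsilon: add D.
From D via epsilon: add H.
From H via epsilon: add F.
No new states can be added; the closed set is {A, B, C, D, E, F, G, H, K, L, Q, R}.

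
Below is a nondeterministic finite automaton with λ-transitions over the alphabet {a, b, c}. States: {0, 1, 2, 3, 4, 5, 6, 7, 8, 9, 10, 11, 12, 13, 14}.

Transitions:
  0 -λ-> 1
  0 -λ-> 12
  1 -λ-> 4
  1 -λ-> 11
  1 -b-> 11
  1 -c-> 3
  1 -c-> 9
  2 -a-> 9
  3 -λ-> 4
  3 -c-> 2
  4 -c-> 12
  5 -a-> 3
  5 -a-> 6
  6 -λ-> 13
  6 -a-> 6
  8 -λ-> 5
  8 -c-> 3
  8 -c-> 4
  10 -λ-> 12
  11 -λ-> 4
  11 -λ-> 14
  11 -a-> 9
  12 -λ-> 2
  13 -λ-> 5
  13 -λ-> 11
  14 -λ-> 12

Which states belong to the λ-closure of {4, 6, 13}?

Start with {4, 6, 13}.
From 13 via λ: add 5, 11.
From 11 via λ: add 14.
From 14 via λ: add 12.
From 12 via λ: add 2.
No new states can be added; the closed set is {2, 4, 5, 6, 11, 12, 13, 14}.

{2, 4, 5, 6, 11, 12, 13, 14}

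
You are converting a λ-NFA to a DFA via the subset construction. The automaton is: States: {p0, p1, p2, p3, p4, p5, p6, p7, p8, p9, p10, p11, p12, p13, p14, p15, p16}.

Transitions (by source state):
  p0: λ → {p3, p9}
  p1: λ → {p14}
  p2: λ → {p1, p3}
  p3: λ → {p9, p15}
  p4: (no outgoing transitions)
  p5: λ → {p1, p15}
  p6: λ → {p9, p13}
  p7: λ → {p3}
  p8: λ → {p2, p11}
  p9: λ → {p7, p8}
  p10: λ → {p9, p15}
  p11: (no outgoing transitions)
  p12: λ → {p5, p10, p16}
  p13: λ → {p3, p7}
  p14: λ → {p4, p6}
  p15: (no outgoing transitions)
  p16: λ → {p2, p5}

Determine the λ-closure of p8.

{p1, p2, p3, p4, p6, p7, p8, p9, p11, p13, p14, p15}

Start with {p8}.
From p8 via λ: add p2, p11.
From p2 via λ: add p1, p3.
From p1 via λ: add p14.
From p3 via λ: add p9, p15.
From p9 via λ: add p7.
From p14 via λ: add p4, p6.
From p6 via λ: add p13.
No new states can be added; the closed set is {p1, p2, p3, p4, p6, p7, p8, p9, p11, p13, p14, p15}.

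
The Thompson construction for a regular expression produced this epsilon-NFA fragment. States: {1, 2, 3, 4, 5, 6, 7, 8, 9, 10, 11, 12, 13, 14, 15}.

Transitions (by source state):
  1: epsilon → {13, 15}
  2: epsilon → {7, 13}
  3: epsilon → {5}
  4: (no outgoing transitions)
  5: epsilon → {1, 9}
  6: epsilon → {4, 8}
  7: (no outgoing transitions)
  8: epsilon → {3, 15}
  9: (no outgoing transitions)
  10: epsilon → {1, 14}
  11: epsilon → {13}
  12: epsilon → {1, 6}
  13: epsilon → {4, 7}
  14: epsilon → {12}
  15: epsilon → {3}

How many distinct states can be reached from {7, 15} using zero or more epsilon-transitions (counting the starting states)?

8

Start with {7, 15}.
From 15 via epsilon: add 3.
From 3 via epsilon: add 5.
From 5 via epsilon: add 1, 9.
From 1 via epsilon: add 13.
From 13 via epsilon: add 4.
epsilon-closure = {1, 3, 4, 5, 7, 9, 13, 15}, which has 8 states.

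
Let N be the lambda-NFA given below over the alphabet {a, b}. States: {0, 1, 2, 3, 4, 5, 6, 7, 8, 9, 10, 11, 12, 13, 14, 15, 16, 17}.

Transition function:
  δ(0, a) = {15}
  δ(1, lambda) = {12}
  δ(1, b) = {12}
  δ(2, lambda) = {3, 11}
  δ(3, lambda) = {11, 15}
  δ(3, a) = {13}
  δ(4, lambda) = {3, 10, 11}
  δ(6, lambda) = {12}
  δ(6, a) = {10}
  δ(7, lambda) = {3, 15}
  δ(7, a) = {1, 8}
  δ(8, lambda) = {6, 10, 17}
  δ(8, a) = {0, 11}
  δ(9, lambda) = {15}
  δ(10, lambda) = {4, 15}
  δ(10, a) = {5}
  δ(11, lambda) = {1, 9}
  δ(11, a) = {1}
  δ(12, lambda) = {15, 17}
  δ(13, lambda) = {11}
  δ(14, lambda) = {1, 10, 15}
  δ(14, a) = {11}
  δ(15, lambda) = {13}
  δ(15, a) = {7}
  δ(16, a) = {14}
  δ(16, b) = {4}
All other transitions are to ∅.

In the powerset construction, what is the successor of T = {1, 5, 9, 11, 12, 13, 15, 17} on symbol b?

1 on b → {12}.
No b-transition from 5, 9, 11, 12, 13, 15, 17.
Union after reading b: {12}.
Now take the lambda-closure:
From 12 via lambda: add 15, 17.
From 15 via lambda: add 13.
From 13 via lambda: add 11.
From 11 via lambda: add 1, 9.
No new states can be added; the closed set is {1, 9, 11, 12, 13, 15, 17}.

{1, 9, 11, 12, 13, 15, 17}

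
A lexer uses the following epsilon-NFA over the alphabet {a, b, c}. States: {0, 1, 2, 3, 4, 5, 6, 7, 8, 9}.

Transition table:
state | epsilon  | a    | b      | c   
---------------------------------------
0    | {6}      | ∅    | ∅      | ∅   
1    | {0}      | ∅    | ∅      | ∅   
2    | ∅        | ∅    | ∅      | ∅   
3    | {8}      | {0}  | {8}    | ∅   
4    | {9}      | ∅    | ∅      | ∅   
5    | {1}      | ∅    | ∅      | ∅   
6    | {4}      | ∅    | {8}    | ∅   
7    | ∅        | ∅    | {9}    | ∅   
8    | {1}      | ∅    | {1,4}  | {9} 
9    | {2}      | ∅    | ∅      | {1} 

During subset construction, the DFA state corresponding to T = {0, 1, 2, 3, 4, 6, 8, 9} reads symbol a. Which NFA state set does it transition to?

3 on a → {0}.
No a-transition from 0, 1, 2, 4, 6, 8, 9.
Union after reading a: {0}.
Now take the epsilon-closure:
From 0 via epsilon: add 6.
From 6 via epsilon: add 4.
From 4 via epsilon: add 9.
From 9 via epsilon: add 2.
No new states can be added; the closed set is {0, 2, 4, 6, 9}.

{0, 2, 4, 6, 9}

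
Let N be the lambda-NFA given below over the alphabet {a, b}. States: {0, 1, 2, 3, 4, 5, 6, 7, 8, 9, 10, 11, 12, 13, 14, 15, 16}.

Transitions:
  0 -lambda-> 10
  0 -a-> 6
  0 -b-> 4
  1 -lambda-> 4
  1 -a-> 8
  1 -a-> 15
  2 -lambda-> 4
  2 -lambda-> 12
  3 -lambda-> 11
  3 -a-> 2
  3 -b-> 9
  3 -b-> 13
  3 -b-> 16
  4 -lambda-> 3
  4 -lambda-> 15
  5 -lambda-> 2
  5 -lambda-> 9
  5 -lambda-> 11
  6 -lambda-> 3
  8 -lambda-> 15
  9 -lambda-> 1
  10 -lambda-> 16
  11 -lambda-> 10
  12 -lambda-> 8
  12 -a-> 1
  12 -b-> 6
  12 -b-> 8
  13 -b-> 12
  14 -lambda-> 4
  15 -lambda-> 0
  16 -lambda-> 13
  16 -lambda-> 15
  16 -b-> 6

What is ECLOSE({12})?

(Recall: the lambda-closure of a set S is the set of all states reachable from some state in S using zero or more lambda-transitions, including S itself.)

Start with {12}.
From 12 via lambda: add 8.
From 8 via lambda: add 15.
From 15 via lambda: add 0.
From 0 via lambda: add 10.
From 10 via lambda: add 16.
From 16 via lambda: add 13.
No new states can be added; the closed set is {0, 8, 10, 12, 13, 15, 16}.

{0, 8, 10, 12, 13, 15, 16}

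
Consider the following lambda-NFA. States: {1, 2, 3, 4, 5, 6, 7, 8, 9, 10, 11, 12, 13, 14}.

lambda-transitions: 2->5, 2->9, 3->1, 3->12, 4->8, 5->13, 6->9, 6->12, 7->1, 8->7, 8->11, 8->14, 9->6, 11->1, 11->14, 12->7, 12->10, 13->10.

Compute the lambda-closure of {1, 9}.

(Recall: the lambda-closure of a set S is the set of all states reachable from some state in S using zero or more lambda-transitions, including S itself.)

Start with {1, 9}.
From 9 via lambda: add 6.
From 6 via lambda: add 12.
From 12 via lambda: add 7, 10.
No new states can be added; the closed set is {1, 6, 7, 9, 10, 12}.

{1, 6, 7, 9, 10, 12}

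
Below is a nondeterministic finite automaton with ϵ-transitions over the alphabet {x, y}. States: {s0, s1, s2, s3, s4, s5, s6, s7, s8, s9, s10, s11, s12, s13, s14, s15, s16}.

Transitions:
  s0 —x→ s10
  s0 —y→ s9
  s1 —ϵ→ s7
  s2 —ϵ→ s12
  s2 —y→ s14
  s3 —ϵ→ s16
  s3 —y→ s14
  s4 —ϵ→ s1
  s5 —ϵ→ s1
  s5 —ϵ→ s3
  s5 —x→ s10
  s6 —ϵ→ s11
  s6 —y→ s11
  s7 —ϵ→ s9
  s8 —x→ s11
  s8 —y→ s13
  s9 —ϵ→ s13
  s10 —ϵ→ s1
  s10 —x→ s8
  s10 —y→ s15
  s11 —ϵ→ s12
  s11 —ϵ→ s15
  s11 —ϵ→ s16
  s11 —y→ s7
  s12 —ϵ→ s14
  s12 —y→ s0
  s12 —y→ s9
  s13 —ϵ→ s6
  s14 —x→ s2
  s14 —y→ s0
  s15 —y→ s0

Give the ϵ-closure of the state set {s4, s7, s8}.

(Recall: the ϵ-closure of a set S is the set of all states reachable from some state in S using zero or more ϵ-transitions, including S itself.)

{s1, s4, s6, s7, s8, s9, s11, s12, s13, s14, s15, s16}

Start with {s4, s7, s8}.
From s4 via ϵ: add s1.
From s7 via ϵ: add s9.
From s9 via ϵ: add s13.
From s13 via ϵ: add s6.
From s6 via ϵ: add s11.
From s11 via ϵ: add s12, s15, s16.
From s12 via ϵ: add s14.
No new states can be added; the closed set is {s1, s4, s6, s7, s8, s9, s11, s12, s13, s14, s15, s16}.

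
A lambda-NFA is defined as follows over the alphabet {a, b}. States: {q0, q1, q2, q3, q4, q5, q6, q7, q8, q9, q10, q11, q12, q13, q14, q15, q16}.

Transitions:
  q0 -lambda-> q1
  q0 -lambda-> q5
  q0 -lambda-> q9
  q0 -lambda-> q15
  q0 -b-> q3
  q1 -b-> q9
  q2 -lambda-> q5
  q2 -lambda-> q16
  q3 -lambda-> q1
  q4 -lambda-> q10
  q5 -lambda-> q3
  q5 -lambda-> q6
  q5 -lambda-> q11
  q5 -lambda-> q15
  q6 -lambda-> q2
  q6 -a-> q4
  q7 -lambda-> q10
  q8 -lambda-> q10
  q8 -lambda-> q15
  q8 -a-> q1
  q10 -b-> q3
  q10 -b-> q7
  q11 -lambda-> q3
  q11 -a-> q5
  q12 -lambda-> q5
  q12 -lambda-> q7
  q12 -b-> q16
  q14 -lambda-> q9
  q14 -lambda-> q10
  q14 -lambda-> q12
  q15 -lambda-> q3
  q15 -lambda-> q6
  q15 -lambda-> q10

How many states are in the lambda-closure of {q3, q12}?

11

Start with {q3, q12}.
From q3 via lambda: add q1.
From q12 via lambda: add q5, q7.
From q5 via lambda: add q6, q11, q15.
From q7 via lambda: add q10.
From q6 via lambda: add q2.
From q2 via lambda: add q16.
lambda-closure = {q1, q2, q3, q5, q6, q7, q10, q11, q12, q15, q16}, which has 11 states.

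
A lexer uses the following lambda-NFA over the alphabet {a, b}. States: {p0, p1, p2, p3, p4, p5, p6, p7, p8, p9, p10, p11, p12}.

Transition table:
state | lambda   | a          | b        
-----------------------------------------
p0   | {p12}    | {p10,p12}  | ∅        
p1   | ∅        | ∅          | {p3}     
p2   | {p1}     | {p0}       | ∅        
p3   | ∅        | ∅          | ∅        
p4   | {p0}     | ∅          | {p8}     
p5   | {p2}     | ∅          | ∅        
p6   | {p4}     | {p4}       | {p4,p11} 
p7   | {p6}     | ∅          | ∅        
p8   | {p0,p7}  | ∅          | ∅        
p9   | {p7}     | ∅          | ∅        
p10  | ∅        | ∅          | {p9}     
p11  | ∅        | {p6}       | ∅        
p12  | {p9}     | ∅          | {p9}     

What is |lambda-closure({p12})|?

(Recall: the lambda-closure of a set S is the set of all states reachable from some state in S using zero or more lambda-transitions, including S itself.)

6

Start with {p12}.
From p12 via lambda: add p9.
From p9 via lambda: add p7.
From p7 via lambda: add p6.
From p6 via lambda: add p4.
From p4 via lambda: add p0.
lambda-closure = {p0, p4, p6, p7, p9, p12}, which has 6 states.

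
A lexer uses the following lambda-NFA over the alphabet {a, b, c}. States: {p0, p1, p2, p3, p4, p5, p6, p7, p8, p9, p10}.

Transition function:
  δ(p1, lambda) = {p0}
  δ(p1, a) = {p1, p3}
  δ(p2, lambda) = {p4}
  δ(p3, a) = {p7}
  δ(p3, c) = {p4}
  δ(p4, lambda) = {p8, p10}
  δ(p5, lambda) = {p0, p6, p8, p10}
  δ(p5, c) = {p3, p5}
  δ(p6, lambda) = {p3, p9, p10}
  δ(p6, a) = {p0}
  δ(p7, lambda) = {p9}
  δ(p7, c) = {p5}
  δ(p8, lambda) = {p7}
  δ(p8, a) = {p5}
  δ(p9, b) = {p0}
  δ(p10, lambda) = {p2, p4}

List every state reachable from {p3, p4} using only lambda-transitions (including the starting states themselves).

{p2, p3, p4, p7, p8, p9, p10}

Start with {p3, p4}.
From p4 via lambda: add p8, p10.
From p8 via lambda: add p7.
From p10 via lambda: add p2.
From p7 via lambda: add p9.
No new states can be added; the closed set is {p2, p3, p4, p7, p8, p9, p10}.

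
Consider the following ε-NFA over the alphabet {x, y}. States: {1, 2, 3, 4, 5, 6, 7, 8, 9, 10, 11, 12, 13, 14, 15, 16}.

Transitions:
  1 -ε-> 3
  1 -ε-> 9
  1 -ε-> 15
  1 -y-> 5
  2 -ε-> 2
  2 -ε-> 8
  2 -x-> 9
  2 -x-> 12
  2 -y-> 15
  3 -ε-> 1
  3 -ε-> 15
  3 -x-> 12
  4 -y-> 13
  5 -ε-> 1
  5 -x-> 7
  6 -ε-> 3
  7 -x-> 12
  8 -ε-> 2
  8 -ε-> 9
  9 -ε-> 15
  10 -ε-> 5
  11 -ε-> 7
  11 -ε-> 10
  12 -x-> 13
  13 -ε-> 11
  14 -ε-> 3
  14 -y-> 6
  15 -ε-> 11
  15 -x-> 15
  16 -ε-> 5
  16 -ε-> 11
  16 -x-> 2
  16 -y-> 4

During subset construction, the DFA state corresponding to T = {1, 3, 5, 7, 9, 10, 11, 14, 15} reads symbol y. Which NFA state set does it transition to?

1 on y → {5}.
14 on y → {6}.
No y-transition from 3, 5, 7, 9, 10, 11, 15.
Union after reading y: {5, 6}.
Now take the ε-closure:
From 5 via ε: add 1.
From 6 via ε: add 3.
From 1 via ε: add 9, 15.
From 15 via ε: add 11.
From 11 via ε: add 7, 10.
No new states can be added; the closed set is {1, 3, 5, 6, 7, 9, 10, 11, 15}.

{1, 3, 5, 6, 7, 9, 10, 11, 15}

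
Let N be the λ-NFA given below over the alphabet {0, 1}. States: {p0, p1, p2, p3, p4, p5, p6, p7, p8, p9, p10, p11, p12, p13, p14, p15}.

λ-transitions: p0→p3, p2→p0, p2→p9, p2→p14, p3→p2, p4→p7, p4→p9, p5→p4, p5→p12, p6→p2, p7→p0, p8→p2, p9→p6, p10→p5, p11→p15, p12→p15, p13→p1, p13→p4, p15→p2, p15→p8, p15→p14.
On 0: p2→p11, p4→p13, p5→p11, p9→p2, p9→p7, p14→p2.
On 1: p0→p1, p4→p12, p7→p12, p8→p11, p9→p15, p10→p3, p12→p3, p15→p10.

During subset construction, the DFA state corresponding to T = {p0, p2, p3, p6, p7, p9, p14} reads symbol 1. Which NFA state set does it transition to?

p0 on 1 → {p1}.
p7 on 1 → {p12}.
p9 on 1 → {p15}.
No 1-transition from p2, p3, p6, p14.
Union after reading 1: {p1, p12, p15}.
Now take the λ-closure:
From p15 via λ: add p2, p8, p14.
From p2 via λ: add p0, p9.
From p0 via λ: add p3.
From p9 via λ: add p6.
No new states can be added; the closed set is {p0, p1, p2, p3, p6, p8, p9, p12, p14, p15}.

{p0, p1, p2, p3, p6, p8, p9, p12, p14, p15}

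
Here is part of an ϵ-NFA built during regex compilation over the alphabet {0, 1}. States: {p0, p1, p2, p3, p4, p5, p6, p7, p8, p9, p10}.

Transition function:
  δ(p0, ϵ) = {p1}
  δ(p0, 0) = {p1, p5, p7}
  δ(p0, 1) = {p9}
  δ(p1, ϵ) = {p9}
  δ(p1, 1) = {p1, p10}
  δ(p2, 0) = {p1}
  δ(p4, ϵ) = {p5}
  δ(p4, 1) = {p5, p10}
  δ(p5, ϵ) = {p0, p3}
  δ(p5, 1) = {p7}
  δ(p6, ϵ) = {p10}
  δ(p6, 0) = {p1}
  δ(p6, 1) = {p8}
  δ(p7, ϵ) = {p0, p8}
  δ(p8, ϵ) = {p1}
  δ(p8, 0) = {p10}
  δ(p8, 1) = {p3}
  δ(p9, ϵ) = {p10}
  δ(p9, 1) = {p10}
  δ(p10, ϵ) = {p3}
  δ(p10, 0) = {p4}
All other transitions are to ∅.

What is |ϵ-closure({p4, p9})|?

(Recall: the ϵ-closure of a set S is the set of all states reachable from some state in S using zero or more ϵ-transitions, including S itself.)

Start with {p4, p9}.
From p4 via ϵ: add p5.
From p9 via ϵ: add p10.
From p5 via ϵ: add p0, p3.
From p0 via ϵ: add p1.
ϵ-closure = {p0, p1, p3, p4, p5, p9, p10}, which has 7 states.

7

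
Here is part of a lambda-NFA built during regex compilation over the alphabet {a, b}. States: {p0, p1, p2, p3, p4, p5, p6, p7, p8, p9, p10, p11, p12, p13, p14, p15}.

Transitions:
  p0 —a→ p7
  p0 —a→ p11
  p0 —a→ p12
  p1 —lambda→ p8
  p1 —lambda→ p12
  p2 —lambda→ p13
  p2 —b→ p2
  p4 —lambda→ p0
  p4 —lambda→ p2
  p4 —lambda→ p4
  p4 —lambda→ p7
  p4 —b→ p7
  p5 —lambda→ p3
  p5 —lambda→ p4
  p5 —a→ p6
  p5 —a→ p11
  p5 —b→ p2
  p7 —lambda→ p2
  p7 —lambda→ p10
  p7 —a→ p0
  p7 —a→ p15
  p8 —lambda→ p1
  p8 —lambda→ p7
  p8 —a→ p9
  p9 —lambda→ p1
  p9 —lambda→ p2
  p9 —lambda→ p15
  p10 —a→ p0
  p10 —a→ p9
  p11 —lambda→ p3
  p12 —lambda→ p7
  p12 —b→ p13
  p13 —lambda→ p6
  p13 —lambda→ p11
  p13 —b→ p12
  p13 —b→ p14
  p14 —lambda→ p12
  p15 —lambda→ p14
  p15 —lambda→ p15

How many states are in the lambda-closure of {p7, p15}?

10

Start with {p7, p15}.
From p7 via lambda: add p2, p10.
From p15 via lambda: add p14.
From p2 via lambda: add p13.
From p14 via lambda: add p12.
From p13 via lambda: add p6, p11.
From p11 via lambda: add p3.
lambda-closure = {p2, p3, p6, p7, p10, p11, p12, p13, p14, p15}, which has 10 states.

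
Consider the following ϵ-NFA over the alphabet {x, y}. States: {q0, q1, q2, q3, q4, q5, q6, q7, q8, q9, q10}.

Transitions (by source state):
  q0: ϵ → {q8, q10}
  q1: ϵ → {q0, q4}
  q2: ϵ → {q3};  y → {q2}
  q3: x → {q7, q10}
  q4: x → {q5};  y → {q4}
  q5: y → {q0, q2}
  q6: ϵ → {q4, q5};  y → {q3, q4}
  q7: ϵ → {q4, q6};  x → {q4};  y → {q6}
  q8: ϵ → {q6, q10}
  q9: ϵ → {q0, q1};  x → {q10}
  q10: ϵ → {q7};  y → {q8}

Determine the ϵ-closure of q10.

Start with {q10}.
From q10 via ϵ: add q7.
From q7 via ϵ: add q4, q6.
From q6 via ϵ: add q5.
No new states can be added; the closed set is {q4, q5, q6, q7, q10}.

{q4, q5, q6, q7, q10}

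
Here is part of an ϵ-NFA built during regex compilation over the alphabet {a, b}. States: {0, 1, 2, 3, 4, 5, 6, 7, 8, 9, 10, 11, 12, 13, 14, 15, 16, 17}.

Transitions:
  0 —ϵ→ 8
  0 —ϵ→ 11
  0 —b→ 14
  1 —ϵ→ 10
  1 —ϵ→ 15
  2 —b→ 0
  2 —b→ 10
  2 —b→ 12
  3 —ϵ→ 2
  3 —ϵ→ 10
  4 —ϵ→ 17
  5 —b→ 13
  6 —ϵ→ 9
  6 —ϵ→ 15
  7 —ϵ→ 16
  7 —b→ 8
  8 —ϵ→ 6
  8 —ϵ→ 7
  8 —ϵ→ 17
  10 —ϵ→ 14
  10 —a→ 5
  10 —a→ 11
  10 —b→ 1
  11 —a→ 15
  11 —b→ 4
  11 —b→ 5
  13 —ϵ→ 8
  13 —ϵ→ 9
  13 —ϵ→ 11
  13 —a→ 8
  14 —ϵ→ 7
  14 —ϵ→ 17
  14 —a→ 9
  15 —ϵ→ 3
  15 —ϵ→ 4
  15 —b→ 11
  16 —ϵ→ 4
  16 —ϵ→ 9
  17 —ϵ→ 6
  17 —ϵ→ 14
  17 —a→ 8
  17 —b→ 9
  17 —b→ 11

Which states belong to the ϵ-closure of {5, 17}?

Start with {5, 17}.
From 17 via ϵ: add 6, 14.
From 6 via ϵ: add 9, 15.
From 14 via ϵ: add 7.
From 7 via ϵ: add 16.
From 15 via ϵ: add 3, 4.
From 3 via ϵ: add 2, 10.
No new states can be added; the closed set is {2, 3, 4, 5, 6, 7, 9, 10, 14, 15, 16, 17}.

{2, 3, 4, 5, 6, 7, 9, 10, 14, 15, 16, 17}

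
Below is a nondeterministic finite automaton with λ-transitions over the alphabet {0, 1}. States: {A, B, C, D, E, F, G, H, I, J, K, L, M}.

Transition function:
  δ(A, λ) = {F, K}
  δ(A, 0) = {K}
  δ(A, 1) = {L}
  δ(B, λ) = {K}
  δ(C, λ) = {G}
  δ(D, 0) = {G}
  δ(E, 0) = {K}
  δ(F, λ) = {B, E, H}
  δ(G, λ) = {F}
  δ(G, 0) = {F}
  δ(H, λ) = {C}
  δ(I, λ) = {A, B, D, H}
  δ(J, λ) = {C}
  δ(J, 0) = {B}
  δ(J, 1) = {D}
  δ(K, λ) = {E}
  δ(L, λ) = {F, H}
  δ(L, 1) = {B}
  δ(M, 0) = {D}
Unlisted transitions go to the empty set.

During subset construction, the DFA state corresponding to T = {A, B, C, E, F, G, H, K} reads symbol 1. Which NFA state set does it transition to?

A on 1 → {L}.
No 1-transition from B, C, E, F, G, H, K.
Union after reading 1: {L}.
Now take the λ-closure:
From L via λ: add F, H.
From F via λ: add B, E.
From H via λ: add C.
From B via λ: add K.
From C via λ: add G.
No new states can be added; the closed set is {B, C, E, F, G, H, K, L}.

{B, C, E, F, G, H, K, L}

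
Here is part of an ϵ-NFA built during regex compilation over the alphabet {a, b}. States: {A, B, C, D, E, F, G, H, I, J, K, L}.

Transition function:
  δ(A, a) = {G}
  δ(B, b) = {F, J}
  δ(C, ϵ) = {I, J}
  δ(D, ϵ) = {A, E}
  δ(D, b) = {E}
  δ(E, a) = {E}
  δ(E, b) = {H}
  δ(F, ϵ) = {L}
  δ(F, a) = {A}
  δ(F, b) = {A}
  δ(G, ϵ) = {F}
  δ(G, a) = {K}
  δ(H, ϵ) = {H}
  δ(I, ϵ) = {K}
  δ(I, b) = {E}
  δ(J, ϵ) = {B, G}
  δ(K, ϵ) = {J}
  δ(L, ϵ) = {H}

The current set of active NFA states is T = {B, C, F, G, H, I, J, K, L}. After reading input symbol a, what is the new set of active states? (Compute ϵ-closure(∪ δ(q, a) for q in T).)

F on a → {A}.
G on a → {K}.
No a-transition from B, C, H, I, J, K, L.
Union after reading a: {A, K}.
Now take the ϵ-closure:
From K via ϵ: add J.
From J via ϵ: add B, G.
From G via ϵ: add F.
From F via ϵ: add L.
From L via ϵ: add H.
No new states can be added; the closed set is {A, B, F, G, H, J, K, L}.

{A, B, F, G, H, J, K, L}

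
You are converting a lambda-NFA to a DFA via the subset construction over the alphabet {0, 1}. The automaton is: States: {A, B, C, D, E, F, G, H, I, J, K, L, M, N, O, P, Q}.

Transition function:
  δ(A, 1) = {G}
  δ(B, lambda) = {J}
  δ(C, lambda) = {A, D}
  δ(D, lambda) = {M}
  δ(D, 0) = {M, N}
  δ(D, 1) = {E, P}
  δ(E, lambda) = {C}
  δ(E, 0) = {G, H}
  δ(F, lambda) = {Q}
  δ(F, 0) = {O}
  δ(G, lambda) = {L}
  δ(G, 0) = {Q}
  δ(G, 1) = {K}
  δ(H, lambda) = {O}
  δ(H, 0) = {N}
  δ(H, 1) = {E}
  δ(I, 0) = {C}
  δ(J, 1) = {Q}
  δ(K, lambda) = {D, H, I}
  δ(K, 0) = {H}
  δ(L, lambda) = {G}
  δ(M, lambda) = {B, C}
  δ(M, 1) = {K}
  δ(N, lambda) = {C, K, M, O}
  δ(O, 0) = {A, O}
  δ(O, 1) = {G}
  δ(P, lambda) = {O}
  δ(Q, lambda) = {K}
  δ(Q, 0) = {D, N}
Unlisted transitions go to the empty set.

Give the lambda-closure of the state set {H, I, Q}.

Start with {H, I, Q}.
From H via lambda: add O.
From Q via lambda: add K.
From K via lambda: add D.
From D via lambda: add M.
From M via lambda: add B, C.
From B via lambda: add J.
From C via lambda: add A.
No new states can be added; the closed set is {A, B, C, D, H, I, J, K, M, O, Q}.

{A, B, C, D, H, I, J, K, M, O, Q}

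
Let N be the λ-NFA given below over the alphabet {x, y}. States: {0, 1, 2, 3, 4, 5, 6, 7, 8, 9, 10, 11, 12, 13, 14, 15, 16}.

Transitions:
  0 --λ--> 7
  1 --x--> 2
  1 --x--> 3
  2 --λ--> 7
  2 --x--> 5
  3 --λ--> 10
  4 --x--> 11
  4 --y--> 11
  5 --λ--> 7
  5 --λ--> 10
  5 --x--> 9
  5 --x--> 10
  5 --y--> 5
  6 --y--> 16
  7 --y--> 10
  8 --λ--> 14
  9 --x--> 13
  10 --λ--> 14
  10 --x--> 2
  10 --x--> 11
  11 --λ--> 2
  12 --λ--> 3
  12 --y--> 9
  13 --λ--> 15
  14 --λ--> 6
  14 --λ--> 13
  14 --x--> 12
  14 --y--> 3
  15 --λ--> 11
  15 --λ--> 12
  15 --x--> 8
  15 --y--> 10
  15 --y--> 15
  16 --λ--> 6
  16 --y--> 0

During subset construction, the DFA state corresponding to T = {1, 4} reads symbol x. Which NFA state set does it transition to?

1 on x → {2, 3}.
4 on x → {11}.
Union after reading x: {2, 3, 11}.
Now take the λ-closure:
From 2 via λ: add 7.
From 3 via λ: add 10.
From 10 via λ: add 14.
From 14 via λ: add 6, 13.
From 13 via λ: add 15.
From 15 via λ: add 12.
No new states can be added; the closed set is {2, 3, 6, 7, 10, 11, 12, 13, 14, 15}.

{2, 3, 6, 7, 10, 11, 12, 13, 14, 15}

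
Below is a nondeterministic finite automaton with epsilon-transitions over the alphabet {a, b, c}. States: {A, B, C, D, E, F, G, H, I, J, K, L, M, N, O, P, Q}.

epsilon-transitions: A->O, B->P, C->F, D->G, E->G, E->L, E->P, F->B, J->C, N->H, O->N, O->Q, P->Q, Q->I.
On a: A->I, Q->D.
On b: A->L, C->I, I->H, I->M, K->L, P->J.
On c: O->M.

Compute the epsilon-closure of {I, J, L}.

Start with {I, J, L}.
From J via epsilon: add C.
From C via epsilon: add F.
From F via epsilon: add B.
From B via epsilon: add P.
From P via epsilon: add Q.
No new states can be added; the closed set is {B, C, F, I, J, L, P, Q}.

{B, C, F, I, J, L, P, Q}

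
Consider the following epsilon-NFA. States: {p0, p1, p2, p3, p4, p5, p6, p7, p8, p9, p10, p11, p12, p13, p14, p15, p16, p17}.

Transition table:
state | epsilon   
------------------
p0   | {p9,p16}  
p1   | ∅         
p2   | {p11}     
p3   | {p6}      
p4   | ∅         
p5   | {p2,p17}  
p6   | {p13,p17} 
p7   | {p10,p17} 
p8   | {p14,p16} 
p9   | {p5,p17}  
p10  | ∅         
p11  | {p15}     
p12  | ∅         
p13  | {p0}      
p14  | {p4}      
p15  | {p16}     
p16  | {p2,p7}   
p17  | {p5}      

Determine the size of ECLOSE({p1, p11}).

Start with {p1, p11}.
From p11 via epsilon: add p15.
From p15 via epsilon: add p16.
From p16 via epsilon: add p2, p7.
From p7 via epsilon: add p10, p17.
From p17 via epsilon: add p5.
epsilon-closure = {p1, p2, p5, p7, p10, p11, p15, p16, p17}, which has 9 states.

9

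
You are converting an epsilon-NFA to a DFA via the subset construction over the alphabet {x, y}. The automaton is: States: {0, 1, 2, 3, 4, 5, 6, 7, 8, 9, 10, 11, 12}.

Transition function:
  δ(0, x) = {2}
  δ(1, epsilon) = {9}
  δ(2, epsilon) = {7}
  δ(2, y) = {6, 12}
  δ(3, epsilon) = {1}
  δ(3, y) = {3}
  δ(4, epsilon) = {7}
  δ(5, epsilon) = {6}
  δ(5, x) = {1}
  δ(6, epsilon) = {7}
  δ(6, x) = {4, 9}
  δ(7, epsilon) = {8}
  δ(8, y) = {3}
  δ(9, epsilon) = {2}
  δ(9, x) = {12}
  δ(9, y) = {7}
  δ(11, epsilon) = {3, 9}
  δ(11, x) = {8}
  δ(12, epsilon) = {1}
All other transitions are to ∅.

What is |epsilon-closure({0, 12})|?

7

Start with {0, 12}.
From 12 via epsilon: add 1.
From 1 via epsilon: add 9.
From 9 via epsilon: add 2.
From 2 via epsilon: add 7.
From 7 via epsilon: add 8.
epsilon-closure = {0, 1, 2, 7, 8, 9, 12}, which has 7 states.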